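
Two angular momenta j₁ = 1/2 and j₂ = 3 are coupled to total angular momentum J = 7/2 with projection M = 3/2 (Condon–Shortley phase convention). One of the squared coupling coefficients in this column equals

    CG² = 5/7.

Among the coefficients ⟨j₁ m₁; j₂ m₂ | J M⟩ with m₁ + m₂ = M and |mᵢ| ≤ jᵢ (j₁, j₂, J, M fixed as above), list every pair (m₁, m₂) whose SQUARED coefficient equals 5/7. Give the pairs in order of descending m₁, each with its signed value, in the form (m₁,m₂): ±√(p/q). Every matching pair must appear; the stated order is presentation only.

(1/2,1): +√(5/7)

Admissible pairs with m₁+m₂ = M = 3/2: (-1/2,2), (1/2,1)
  (m₁,m₂)=(1/2,1): CG² = 5/7, CG = +√(5/7)   ← matches the target
  (m₁,m₂)=(-1/2,2): CG² = 2/7, CG = +√(2/7)
Pairs with CG² = 5/7: (1/2,1): +√(5/7)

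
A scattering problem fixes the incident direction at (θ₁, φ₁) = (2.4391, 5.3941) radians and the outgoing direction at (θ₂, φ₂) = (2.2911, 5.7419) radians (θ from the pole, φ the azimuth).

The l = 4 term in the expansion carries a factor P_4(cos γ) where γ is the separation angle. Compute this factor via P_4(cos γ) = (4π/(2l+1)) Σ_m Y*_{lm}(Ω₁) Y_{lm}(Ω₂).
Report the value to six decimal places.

0.634815

Expand P_4 via completeness: Σ_{m} conj(Y_{4,m}) at Ω₁ times Y_{4,m} at Ω₂ —
  m=-4: Y*=-0.07059 + 0.03108j  Y=-0.07908 + 0.11701j  product 0.00195 - 0.01072j
  m=-3: Y*=0.22924 + 0.11770j  Y=0.01859 - 0.35006j  product 0.04546 - 0.07806j
  m=-2: Y*=-0.08849 - 0.42060j  Y=0.18133 + 0.34141j  product 0.12755 - 0.10648j
  m=-1: Y*=-0.15843 + 0.19523j  Y=-0.00917 - 0.00551j  product 0.00253 - 0.00092j
  m=+0: Y*=-0.27494 + 0.00000j  Y=-0.36254 + 0.00000j  product 0.09967 + 0.00000j
  m=+1: Y*=0.15843 + 0.19523j  Y=0.00917 - 0.00551j  product 0.00253 + 0.00092j
  m=+2: Y*=-0.08849 + 0.42060j  Y=0.18133 - 0.34141j  product 0.12755 + 0.10648j
  m=+3: Y*=-0.22924 + 0.11770j  Y=-0.01859 - 0.35006j  product 0.04546 + 0.07806j
  m=+4: Y*=-0.07059 - 0.03108j  Y=-0.07908 - 0.11701j  product 0.00195 + 0.01072j
Σ over m = 0.45465 + 0.00000j; ×(4π/9) → 0.63482 + 0.00000j. Real part: 0.634815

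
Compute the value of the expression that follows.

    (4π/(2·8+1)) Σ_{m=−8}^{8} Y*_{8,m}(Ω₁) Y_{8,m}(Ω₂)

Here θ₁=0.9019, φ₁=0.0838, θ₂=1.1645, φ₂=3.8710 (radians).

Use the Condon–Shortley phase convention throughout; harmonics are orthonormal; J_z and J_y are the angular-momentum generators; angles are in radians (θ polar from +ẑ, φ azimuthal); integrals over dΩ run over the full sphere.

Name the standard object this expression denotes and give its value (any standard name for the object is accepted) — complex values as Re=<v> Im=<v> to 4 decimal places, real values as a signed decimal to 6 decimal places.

This sum is the spherical-harmonic addition theorem: it equals the Legendre polynomial P_l(cos γ) of the angle γ between the two directions.
Expand P_8 via completeness: Σ_{m} conj(Y_{8,m}) at Ω₁ times Y_{8,m} at Ω₂ —
  term(m=-8) = 0.00845 + 0.01738j   from Y*(Ω₁)=0.05795 + 0.04595j, Y(Ω₂)=0.23553 + 0.11317j
  term(m=-7) = 0.02018 - 0.10319j   from Y*(Ω₁)=0.19473 + 0.12943j, Y(Ω₂)=-0.17241 - 0.41533j
  term(m=-6) = -0.09451 + 0.08493j   from Y*(Ω₁)=0.36663 + 0.20163j, Y(Ω₂)=-0.10012 + 0.28671j
  term(m=-5) = -0.05708 + 0.00495j   from Y*(Ω₁)=0.37891 + 0.16876j, Y(Ω₂)=-0.12085 + 0.06688j
  term(m=-4) = 0.02369 + 0.01483j   from Y*(Ω₁)=0.07427 + 0.02587j, Y(Ω₂)=0.34647 + 0.07892j
  term(m=-3) = 0.00338 + 0.00881j   from Y*(Ω₁)=-0.31182 - 0.08009j, Y(Ω₂)=-0.01697 - 0.02390j
  term(m=-2) = -0.02391 + 0.08327j   from Y*(Ω₁)=-0.25926 - 0.04386j, Y(Ω₂)=0.03682 - 0.32743j
  term(m=-1) = -0.01639 + 0.01235j   from Y*(Ω₁)=0.21249 + 0.01785j, Y(Ω₂)=-0.07175 + 0.06413j
  term(m=+0) = -0.09422 + 0.00000j   from Y*(Ω₁)=0.29899 + 0.00000j, Y(Ω₂)=-0.31512 + 0.00000j
  term(m=+1) = -0.01639 - 0.01235j   from Y*(Ω₁)=-0.21249 + 0.01785j, Y(Ω₂)=0.07175 + 0.06413j
  term(m=+2) = -0.02391 - 0.08327j   from Y*(Ω₁)=-0.25926 + 0.04386j, Y(Ω₂)=0.03682 + 0.32743j
  term(m=+3) = 0.00338 - 0.00881j   from Y*(Ω₁)=0.31182 - 0.08009j, Y(Ω₂)=0.01697 - 0.02390j
  term(m=+4) = 0.02369 - 0.01483j   from Y*(Ω₁)=0.07427 - 0.02587j, Y(Ω₂)=0.34647 - 0.07892j
  term(m=+5) = -0.05708 - 0.00495j   from Y*(Ω₁)=-0.37891 + 0.16876j, Y(Ω₂)=0.12085 + 0.06688j
  term(m=+6) = -0.09451 - 0.08493j   from Y*(Ω₁)=0.36663 - 0.20163j, Y(Ω₂)=-0.10012 - 0.28671j
  term(m=+7) = 0.02018 + 0.10319j   from Y*(Ω₁)=-0.19473 + 0.12943j, Y(Ω₂)=0.17241 - 0.41533j
  term(m=+8) = 0.00845 - 0.01738j   from Y*(Ω₁)=0.05795 - 0.04595j, Y(Ω₂)=0.23553 - 0.11317j
Accumulated sum -0.36661 + 0.00000j; after 4π/(2l+1) scaling, -0.27099 + 0.00000j ⇒ P_8 = -0.270995

Legendre polynomial (addition theorem), -0.270995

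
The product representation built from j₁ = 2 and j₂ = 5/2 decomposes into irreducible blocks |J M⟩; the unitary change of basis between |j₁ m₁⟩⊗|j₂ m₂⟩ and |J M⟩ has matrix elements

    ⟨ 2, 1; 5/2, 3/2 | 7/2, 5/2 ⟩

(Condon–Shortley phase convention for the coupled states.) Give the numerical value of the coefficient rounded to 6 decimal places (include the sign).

j₁+j₂−J=1  J+j₁−j₂=3  J−j₁+j₂=4  j₁+j₂+J+1=9
(j₁±m₁, j₂±m₂, J±M) = (3,1,4,1,6,1)
P² = 2304/7
sum k=0..1:
  [0] +1/48 = 1/48
  [1] −1/36 = -1/36
S = -1/144
C² = P²·S² = 1/63 ; C = -0.125988

−√(1/63) ≈ -0.125988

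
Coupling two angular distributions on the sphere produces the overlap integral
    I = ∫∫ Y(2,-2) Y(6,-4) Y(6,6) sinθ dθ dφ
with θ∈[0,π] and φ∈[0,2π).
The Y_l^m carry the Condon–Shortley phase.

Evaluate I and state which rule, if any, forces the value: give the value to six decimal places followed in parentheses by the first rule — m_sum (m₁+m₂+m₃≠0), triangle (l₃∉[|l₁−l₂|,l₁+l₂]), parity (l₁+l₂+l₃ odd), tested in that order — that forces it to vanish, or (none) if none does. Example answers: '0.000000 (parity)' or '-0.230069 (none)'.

Checks pass: Σm=0; 14 even; l₃=6∈[4,8].
(2·2+1)(2·6+1)(2·6+1) = 845
Δ: 2! 2! 10! / 15! → 1/90090
sum: t=0:+1/69120 t=1:−1/14400 t=2:+1/69120 = -7/172800
3j²(2 6 6; 0 0 0) = Δ·Π!·Σ² = 14/715  (sign -1)
sum: t=2:+1/14515200 = 1/14515200
3j²(2 6 6; -2 -4 6) = Δ·Π!·Σ² = 2/455  (sign +1)
combine: 4πI² = 845·14/715·2/455 = 4/55
take √, sign -1: I = -0.07607531
No selection rule forces the value: the integral is nonzero (none).

-0.076075 (none)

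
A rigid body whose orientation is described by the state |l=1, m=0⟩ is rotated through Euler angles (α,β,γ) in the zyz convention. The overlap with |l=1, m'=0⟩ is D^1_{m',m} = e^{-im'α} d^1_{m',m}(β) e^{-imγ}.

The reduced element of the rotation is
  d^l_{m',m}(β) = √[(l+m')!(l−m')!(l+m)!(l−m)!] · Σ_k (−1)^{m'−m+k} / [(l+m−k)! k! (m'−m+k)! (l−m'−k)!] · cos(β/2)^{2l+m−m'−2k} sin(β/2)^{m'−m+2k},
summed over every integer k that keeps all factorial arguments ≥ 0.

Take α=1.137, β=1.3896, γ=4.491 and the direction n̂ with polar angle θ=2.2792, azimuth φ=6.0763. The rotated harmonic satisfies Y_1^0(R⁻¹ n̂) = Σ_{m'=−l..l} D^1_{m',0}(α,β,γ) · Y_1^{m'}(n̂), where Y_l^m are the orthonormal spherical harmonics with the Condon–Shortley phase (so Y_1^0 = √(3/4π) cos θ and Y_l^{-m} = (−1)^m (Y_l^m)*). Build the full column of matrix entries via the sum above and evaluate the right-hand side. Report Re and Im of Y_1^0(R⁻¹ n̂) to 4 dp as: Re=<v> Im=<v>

Need the full column D^1_{m',0} for m'=−1..1 at α=1.1370, β=1.3896, γ=4.4910.
cos(β/2)=0.768182, sin(β/2)=0.640232
d^1_{-1,0}: single k=1 term ⇒ +0.695531;  D = +0.292344+0.631108i
d^1_{0,0}: k∈[0..1] ⇒ +0.590103 -0.409897 = +0.180206;  D = +0.180206+0.000000i
d^1_{1,0}: single k=0 term ⇒ -0.695531;  D = -0.292344+0.631108i
Y_1^{m'}(θ=2.2792,φ=6.0763) and Σ D·Y over m':
  (+0.2923+0.6311i)·(+0.2568+0.0539i)  (+0.1802+0.0000i)·(-0.3179+0.0000i)  (-0.2923+0.6311i)·(-0.2568+0.0539i)
Y_1^0(R⁻¹ n̂) = +0.024820+0.000000i

Re=0.0248 Im=0.0000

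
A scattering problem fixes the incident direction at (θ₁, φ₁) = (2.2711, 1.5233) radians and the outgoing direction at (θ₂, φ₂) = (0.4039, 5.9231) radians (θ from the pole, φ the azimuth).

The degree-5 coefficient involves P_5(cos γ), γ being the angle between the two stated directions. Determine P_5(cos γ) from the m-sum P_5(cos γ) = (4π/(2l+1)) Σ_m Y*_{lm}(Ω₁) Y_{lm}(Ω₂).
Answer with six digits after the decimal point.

Summing Y*_{l m}(θ₁,φ₁)·Y_{l m}(θ₂,φ₂) over m ∈ [−5, 5]; prefactor 4π/(2·5+1) = 1.142397:
  m=-5: Y*=(0.028542, 0.117918)  Y=(-0.000990, 0.004237)  product (-0.000528, 0.000004)
  m=-4: Y*=(-0.317533, 0.061063)  Y=(0.004188, 0.031923)  product (-0.003279, -0.009881)
  m=-3: Y*=(-0.060132, -0.419153)  Y=(0.065391, 0.122436)  product (0.047387, -0.034771)
  m=-2: Y*=(0.156351, -0.014897)  Y=(0.278031, 0.243936)  product (0.047104, 0.033998)
  m=-1: Y*=(-0.013862, -0.291641)  Y=(0.491964, 0.185224)  product (0.047199, -0.146044)
  m=+0: Y*=(0.241587, -0.000000)  Y=(0.091782, 0.000000)  product (0.022173, 0.000000)
  m=+1: Y*=(0.013862, -0.291641)  Y=(-0.491964, 0.185224)  product (0.047199, 0.146044)
  m=+2: Y*=(0.156351, 0.014897)  Y=(0.278031, -0.243936)  product (0.047104, -0.033998)
  m=+3: Y*=(0.060132, -0.419153)  Y=(-0.065391, 0.122436)  product (0.047387, 0.034771)
  m=+4: Y*=(-0.317533, -0.061063)  Y=(0.004188, -0.031923)  product (-0.003279, 0.009881)
  m=+5: Y*=(-0.028542, 0.117918)  Y=(0.000990, 0.004237)  product (-0.000528, -0.000004)
Total Σ_m = (0.297941, -0.000000). Multiply by 1.142397: (0.340367, -0.000000). P_5(cos γ) = 0.340367

0.340367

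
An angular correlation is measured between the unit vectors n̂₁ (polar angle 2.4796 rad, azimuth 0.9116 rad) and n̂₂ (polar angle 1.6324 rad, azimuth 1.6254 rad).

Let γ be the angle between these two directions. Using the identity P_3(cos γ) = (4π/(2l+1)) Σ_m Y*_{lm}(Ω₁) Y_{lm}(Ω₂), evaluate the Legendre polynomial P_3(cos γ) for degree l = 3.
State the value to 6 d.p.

-0.432311

Term-by-term m-sum for l=3 (normalisation 4π/7 = 1.795196):
  [-3]  conj(Y_{3,-3})(Ω₁) = (-0.088995, 0.038341) ; Y_{3,-3}(Ω₂) = (0.067654, 0.409300) ; Δ = (-0.021714, -0.033832)
  [-2]  conj(Y_{3,-2})(Ω₁) = (0.076064, -0.294933) ; Y_{3,-2}(Ω₂) = (0.062306, -0.006831) ; Δ = (0.002724, -0.018896)
  [-1]  conj(Y_{3,-1})(Ω₁) = (0.256825, 0.331465) ; Y_{3,-1}(Ω₂) = (0.017271, 0.315983) ; Δ = (-0.100302, 0.086877)
  [+0]  conj(Y_{3,0})(Ω₁) = (-0.032609, -0.000000) ; Y_{3,0}(Ω₂) = (0.068488, 0.000000) ; Δ = (-0.002233, -0.000000)
  [+1]  conj(Y_{3,1})(Ω₁) = (-0.256825, 0.331465) ; Y_{3,1}(Ω₂) = (-0.017271, 0.315983) ; Δ = (-0.100302, -0.086877)
  [+2]  conj(Y_{3,2})(Ω₁) = (0.076064, 0.294933) ; Y_{3,2}(Ω₂) = (0.062306, 0.006831) ; Δ = (0.002724, 0.018896)
  [+3]  conj(Y_{3,3})(Ω₁) = (0.088995, 0.038341) ; Y_{3,3}(Ω₂) = (-0.067654, 0.409300) ; Δ = (-0.021714, 0.033832)
Accumulated sum (-0.240815, 0.000000); after 4π/(2l+1) scaling, (-0.432311, 0.000000) ⇒ P_3 = -0.432311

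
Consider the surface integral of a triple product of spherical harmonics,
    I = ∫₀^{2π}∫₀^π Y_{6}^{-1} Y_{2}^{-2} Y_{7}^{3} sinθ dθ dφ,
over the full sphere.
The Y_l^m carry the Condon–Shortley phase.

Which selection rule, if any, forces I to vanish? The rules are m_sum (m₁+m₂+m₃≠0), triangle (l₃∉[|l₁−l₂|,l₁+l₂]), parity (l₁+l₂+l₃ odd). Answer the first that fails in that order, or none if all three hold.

parity

azimuthal sum: -1 − 2 + 3 = 0  ✓
4 ≤ 7 ≤ 8 (triangle on l)  ✓
L = 6 + 2 + 7 = 15 (odd)  ✗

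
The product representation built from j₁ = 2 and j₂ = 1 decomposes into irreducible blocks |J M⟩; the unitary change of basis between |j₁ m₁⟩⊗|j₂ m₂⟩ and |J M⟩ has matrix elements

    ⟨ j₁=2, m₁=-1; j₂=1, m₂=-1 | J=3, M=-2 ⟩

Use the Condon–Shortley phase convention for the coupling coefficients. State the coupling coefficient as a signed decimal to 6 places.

+0.816497  (= +√(2/3))

triangle: 0!*4!*2!/7! = 48/5040
(j±m)!: 1!*3!*0!*2!*1!*5! = 1440
prefactor² = (2J+1)*Δ*N² = 96
  k=0: +1/(0!*0!*3!*0!*1!*2!) = 1/12
Σ = 1/12  ⇒  CG² = 96*(1/12)² = 2/3
CG = +√(2/3) = +0.816497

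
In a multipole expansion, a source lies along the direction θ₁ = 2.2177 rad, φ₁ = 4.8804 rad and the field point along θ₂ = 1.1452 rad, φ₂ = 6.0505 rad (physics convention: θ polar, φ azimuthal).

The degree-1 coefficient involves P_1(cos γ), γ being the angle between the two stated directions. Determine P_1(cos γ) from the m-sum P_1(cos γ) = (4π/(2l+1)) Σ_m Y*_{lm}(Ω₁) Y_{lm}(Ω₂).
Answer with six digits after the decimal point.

0.034643

Addition theorem: P_1(cos γ) = (4π/3) Σ_m Y*_{lm}(Ω₁) Y_{lm}(Ω₂), m = −1…1:
  m=-1: Y*=(0.046101, -0.271807)  Y=(0.306193, 0.072561)  product (0.033838, -0.079880)
  m=+0: Y*=(-0.294490, -0.000000)  Y=(0.201726, 0.000000)  product (-0.059406, -0.000000)
  m=+1: Y*=(-0.046101, -0.271807)  Y=(-0.306193, 0.072561)  product (0.033838, 0.079880)
Accumulated sum (0.008270, 0.000000); after 4π/(2l+1) scaling, (0.034643, 0.000000) ⇒ P_1 = 0.034643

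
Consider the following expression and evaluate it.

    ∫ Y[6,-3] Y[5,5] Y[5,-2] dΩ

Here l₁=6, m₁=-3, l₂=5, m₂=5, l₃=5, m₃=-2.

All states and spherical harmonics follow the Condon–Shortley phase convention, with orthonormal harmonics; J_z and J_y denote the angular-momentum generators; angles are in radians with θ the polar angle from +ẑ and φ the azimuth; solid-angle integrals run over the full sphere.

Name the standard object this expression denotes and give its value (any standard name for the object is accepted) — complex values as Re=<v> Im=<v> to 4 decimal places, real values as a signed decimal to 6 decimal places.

This is a Gaunt coefficient — the integral of a triple product of spherical harmonics over the sphere.
Checks pass: Σm=0; 16 even; l₃=5∈[1,11].
(2·6+1)(2·5+1)(2·5+1) = 1573
Δ: 6! 6! 4! / 17! → 1/28588560
sum: t=1:−1/345600 t=2:+1/13824 t=3:−1/5184 t=4:+1/13824 t=5:−1/345600 = -7/129600
3j²(6 5 5; 0 0 0) = Δ·Π!·Σ² = 80/7293  (sign +1)
sum: t=6:+1/622080 = 1/622080
3j²(6 5 5; -3 5 -2) = Δ·Π!·Σ² = 105/4862  (sign -1)
combine: 4πI² = 1573·80/7293·105/4862 = 1400/3757
take √, sign -1: I = -0.17220212

Gaunt coefficient, -0.172202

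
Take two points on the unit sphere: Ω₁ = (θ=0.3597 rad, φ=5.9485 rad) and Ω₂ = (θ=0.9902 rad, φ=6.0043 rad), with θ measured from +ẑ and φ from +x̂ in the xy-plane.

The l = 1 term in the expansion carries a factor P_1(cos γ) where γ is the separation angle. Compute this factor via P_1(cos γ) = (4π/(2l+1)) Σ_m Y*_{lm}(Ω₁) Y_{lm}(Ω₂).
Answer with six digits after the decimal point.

0.807275

Expand P_1 via completeness: Σ_{m} conj(Y_{1,m}) at Ω₁ times Y_{1,m} at Ω₂ —
  [-1]  conj(Y_{1,-1})(Ω₁) = (0.114864, -0.039946) ; Y_{1,-1}(Ω₂) = (0.277719, 0.079524) ; Δ = (0.035077, -0.001959)
  [+0]  conj(Y_{1,0})(Ω₁) = (0.457333, -0.000000) ; Y_{1,0}(Ω₂) = (0.268010, 0.000000) ; Δ = (0.122570, 0.000000)
  [+1]  conj(Y_{1,1})(Ω₁) = (-0.114864, -0.039946) ; Y_{1,1}(Ω₂) = (-0.277719, 0.079524) ; Δ = (0.035077, 0.001959)
Total Σ_m = (0.192723, 0.000000). Multiply by 4.188790: (0.807275, 0.000000). P_1(cos γ) = 0.807275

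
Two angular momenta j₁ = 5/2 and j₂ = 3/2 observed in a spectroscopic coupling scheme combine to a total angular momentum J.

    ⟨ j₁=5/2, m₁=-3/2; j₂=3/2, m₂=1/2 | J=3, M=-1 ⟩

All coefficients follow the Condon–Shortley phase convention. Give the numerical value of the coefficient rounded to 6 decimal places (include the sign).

triangle: 1!*4!*2!/8! = 48/40320
(j±m)!: 1!*4!*2!*1!*2!*4! = 2304
prefactor² = (2J+1)*Δ*N² = 96/5
  k=0: +1/(0!*1!*4!*2!*0!*0!) = 1/48
  k=1: −1/(1!*0!*3!*1!*1!*1!) = -1/6
Σ = -7/48  ⇒  CG² = 96/5*(-7/48)² = 49/120
CG = −√(49/120) = -0.639010

−√(49/120) = -0.639010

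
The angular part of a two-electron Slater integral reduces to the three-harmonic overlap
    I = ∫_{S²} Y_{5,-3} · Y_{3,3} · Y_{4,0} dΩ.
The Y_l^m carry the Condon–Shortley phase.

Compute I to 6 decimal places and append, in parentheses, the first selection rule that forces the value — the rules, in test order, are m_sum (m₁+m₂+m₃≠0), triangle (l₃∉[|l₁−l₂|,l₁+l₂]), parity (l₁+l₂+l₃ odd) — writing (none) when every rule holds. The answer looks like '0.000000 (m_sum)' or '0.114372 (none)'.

0.196280 (none)

Rules hold: Σm=0, L=12 even, 2≤4≤8.
N = 11·7·9 = 693
Δ = 4!·6!·2!/13! = 1/180180
Racah Σ t=1..3: t=1:−1/576 t=2:+1/144 t=3:−1/576 = 1/288
⇒ 3j(5 3 4; 0 0 0)² = 20/1001, sgn +1
Racah Σ t=4..4: t=4:+1/2304 = 1/2304
⇒ 3j(5 3 4; -3 3 0)² = 5/143, sgn +1
4πI² = N·(3j₀)²·(3jₘ)² = 900/1859
I = +1·√(0.484131/4π) = 0.19628026
No selection rule forces the value: the integral is nonzero (none).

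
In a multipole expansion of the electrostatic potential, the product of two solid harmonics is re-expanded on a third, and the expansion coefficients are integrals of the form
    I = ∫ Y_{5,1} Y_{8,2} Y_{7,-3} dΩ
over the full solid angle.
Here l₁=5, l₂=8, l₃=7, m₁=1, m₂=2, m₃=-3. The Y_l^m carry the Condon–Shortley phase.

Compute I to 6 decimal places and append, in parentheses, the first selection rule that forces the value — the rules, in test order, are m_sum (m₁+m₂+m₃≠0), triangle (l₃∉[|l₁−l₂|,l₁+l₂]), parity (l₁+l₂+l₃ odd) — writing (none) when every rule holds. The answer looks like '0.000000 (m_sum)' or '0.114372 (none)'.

-0.121945 (none)

Rules hold: Σm=0, L=20 even, 3≤7≤13.
N = 11·17·15 = 2805
Δ = 6!·4!·10!/21! = 1/814773960
Racah Σ t=1..5: t=1:−1/87091200 t=2:+1/4976640 t=3:−1/2073600 t=4:+1/4976640 t=5:−1/87091200 = -1/9676800
⇒ 3j(5 8 7; 0 0 0)² = 360/46189, sgn +1
Racah Σ t=0..4: t=0:+1/62705664000 t=1:−1/261273600 t=2:+1/15482880 t=3:−1/6531840 t=4:+1/19906560 = -377/8957952000
⇒ 3j(5 8 7; 1 2 -3)² = 10933/1279080, sgn -1
4πI² = N·(3j₀)²·(3jₘ)² = 12615/67507
I = -1·√(0.18687/4π) = -0.12194508
No selection rule forces the value: the integral is nonzero (none).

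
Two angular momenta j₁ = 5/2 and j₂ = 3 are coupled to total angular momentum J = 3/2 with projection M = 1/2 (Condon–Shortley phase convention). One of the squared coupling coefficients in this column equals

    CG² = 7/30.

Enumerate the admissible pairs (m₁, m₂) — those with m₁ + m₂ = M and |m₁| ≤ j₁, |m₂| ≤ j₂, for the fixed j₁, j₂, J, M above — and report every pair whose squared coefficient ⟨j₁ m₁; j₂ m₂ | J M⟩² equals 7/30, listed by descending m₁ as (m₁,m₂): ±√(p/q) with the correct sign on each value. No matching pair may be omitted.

Admissible pairs with m₁+m₂ = M = 1/2: (-5/2,3), (-3/2,2), (-1/2,1), (1/2,0), (3/2,-1), (5/2,-2)
  (m₁,m₂)=(5/2,-2): CG² = 5/21, CG = +√(5/21)
  (m₁,m₂)=(3/2,-1): CG² = 7/30, CG = −√(7/30)   ← matches the target
  (m₁,m₂)=(1/2,0): CG² = 4/35, CG = +√(4/35)
  (m₁,m₂)=(-1/2,1): CG² = 1/105, CG = −√(1/105)
  (m₁,m₂)=(-3/2,2): CG² = 1/21, CG = −√(1/21)
  (m₁,m₂)=(-5/2,3): CG² = 5/14, CG = +√(5/14)
Pairs with CG² = 7/30: (3/2,-1): −√(7/30)

(3/2,-1): −√(7/30)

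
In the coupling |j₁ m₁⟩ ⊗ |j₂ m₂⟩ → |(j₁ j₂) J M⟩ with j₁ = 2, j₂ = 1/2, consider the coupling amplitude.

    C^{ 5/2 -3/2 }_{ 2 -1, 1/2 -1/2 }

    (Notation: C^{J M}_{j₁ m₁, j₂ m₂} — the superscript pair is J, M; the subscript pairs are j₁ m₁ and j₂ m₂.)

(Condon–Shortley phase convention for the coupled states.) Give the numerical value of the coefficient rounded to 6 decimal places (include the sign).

+√(4/5) ≈ +0.894427

j₁+j₂−J=0  J+j₁−j₂=4  J−j₁+j₂=1  j₁+j₂+J+1=6
(j₁±m₁, j₂±m₂, J±M) = (1,3,0,1,1,4)
P² = 144/5
sum k=0..0:
  [0] +1/6 = 1/6
S = 1/6
C² = P²·S² = 4/5 ; C = +0.894427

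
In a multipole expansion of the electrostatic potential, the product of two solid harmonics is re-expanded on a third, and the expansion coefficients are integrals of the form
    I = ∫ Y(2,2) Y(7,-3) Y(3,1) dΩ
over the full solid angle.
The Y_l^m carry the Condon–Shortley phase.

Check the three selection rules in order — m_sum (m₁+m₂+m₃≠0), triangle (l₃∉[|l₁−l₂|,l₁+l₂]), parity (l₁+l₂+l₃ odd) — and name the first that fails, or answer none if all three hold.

triangle

azimuthal sum: 2 − 3 + 1 = 0  ✓
l₃ must lie in [5,9]; have l₃=3  ✗
L = 2 + 7 + 3 = 12 (even)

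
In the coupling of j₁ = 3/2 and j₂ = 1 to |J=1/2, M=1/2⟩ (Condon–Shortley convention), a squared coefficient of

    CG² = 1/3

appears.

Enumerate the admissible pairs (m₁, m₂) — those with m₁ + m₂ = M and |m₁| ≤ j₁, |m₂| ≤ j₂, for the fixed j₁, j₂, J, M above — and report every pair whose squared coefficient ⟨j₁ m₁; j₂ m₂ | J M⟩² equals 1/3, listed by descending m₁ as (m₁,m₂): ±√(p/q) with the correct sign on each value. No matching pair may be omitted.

Admissible pairs with m₁+m₂ = M = 1/2: (-1/2,1), (1/2,0), (3/2,-1)
  (m₁,m₂)=(3/2,-1): CG² = 1/2, CG = +√(1/2)
  (m₁,m₂)=(1/2,0): CG² = 1/3, CG = −√(1/3)   ← matches the target
  (m₁,m₂)=(-1/2,1): CG² = 1/6, CG = +√(1/6)
Pairs with CG² = 1/3: (1/2,0): −√(1/3)

(1/2,0): −√(1/3)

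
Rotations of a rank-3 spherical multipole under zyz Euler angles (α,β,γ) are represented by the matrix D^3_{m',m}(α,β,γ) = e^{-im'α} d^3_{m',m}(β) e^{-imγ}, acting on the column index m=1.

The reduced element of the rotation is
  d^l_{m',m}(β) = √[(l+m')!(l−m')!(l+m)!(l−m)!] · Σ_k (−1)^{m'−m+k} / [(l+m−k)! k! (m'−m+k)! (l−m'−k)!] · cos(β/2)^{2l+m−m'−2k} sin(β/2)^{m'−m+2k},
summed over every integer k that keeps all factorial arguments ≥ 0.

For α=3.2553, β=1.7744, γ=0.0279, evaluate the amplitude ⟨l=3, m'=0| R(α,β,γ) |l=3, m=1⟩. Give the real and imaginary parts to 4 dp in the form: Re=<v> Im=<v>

D^3_{0,1}(3.2553,1.7744,0.0279) = e^{-i·0·3.2553}·d^3_{0,1}(1.7744)·e^{-i·1·0.0279}. Compute d first:
c=cos(1.774400/2)=0.631585, s=sin(1.774400/2)=0.775306; N=√[6·6·24·2]=41.569219
k: max(0,(1)−(0))=1 … min(3+(1),3−(0))=3
  k=1: (−1)^0·41.5692/(12)·0.6316^5·0.7753^1 = +0.269913
  k=2: (−1)^1·41.5692/(4)·0.6316^3·0.7753^3 = -1.220192
  k=3: (−1)^2·41.5692/(12)·0.6316^1·0.7753^5 = +0.612900
d^3_{0,1}(1.7744) = +0.269913 -1.220192 +0.612900 = -0.337379
Attach z-rotation phases: D = e^{-i(0)(3.2553)}·(-0.337379)·e^{-i(1)(0.0279)} = -0.337247+0.009412i

Re=-0.3372 Im=0.0094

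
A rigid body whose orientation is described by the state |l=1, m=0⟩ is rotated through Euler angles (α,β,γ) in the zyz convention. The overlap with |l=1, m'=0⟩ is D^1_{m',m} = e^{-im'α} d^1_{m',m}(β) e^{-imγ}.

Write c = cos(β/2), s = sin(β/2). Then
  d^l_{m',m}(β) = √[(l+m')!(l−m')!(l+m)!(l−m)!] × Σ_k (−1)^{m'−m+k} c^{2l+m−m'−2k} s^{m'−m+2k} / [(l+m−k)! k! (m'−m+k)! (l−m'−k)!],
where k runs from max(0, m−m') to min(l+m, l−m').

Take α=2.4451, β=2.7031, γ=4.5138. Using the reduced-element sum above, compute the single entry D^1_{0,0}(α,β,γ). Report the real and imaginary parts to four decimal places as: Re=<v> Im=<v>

Re=-0.9054 Im=0.0000

D^1_{0,0}(2.4451,2.7031,4.5138) = e^{-i·0·2.4451}·d^1_{0,0}(2.7031)·e^{-i·0·4.5138}. Compute d first:
Half-angle: c=0.217494, s=0.976062. N=√(1·1·1·1)=1.000000
k∈{0,1} keeps every argument non-negative
  k=0: (−1)^0·1.0000/(1)·0.2175^2·0.9761^0 = +0.047304
  k=1: (−1)^1·1.0000/(1)·0.2175^0·0.9761^2 = -0.952696
d^1_{0,0}(2.7031) = +0.047304 -0.952696 = -0.905393
D = (+1.000000+0.000000i)·(-0.905393)·(+1.000000+0.000000i) = -0.905393+0.000000i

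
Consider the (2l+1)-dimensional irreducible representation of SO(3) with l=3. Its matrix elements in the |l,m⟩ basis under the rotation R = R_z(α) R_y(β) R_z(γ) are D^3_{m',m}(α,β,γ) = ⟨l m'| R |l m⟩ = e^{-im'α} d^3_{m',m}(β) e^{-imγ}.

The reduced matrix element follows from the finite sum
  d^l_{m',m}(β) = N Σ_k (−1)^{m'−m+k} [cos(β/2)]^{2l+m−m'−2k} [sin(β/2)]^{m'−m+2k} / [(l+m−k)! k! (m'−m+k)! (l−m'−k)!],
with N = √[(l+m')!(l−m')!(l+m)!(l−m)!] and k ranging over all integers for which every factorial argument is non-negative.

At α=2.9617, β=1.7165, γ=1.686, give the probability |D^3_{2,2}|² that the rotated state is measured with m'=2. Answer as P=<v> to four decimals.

P=0.1980

Split into d^3_{2,2}(β=1.7165) × two z-phases.
With c≡cos(β/2)=0.653763 and s≡sin(β/2)=0.756700, N=[120·1·120·1]^{1/2}=120.000000
k: max(0,(2)−(2))=0 … min(3+(2),3−(2))=1
  k=0: (−1)^0·120.0000/(120)·0.6538^6·0.7567^0 = +0.078077
  k=1: (−1)^1·120.0000/(24)·0.6538^4·0.7567^2 = -0.522995
d^3_{2,2}(1.7165) = +0.078077 -0.522995 = -0.444918
|D^3_{2,2}|² = |d^3_{2,2}(β)|² = (-0.444918)² = 0.197952 (the z-rotation phases have unit modulus)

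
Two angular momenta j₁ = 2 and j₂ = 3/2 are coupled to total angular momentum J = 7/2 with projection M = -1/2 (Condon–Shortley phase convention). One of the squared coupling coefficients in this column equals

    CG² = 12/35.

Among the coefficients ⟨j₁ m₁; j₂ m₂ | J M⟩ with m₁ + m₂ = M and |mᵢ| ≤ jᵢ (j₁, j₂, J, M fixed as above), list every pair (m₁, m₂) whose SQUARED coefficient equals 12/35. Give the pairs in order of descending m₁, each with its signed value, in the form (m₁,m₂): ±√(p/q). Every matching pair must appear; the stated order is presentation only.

(-1,1/2): +√(12/35)

Admissible pairs with m₁+m₂ = M = -1/2: (-2,3/2), (-1,1/2), (0,-1/2), (1,-3/2)
  (m₁,m₂)=(1,-3/2): CG² = 4/35, CG = +√(4/35)
  (m₁,m₂)=(0,-1/2): CG² = 18/35, CG = +√(18/35)
  (m₁,m₂)=(-1,1/2): CG² = 12/35, CG = +√(12/35)   ← matches the target
  (m₁,m₂)=(-2,3/2): CG² = 1/35, CG = +√(1/35)
Pairs with CG² = 12/35: (-1,1/2): +√(12/35)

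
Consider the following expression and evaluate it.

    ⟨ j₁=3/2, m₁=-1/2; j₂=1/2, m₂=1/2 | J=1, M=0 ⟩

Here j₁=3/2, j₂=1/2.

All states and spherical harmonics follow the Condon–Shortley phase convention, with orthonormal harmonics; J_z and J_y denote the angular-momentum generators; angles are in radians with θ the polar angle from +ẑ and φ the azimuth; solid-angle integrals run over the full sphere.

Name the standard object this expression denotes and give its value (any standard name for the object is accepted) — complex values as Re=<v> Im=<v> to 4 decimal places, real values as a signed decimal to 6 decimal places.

This is a Clebsch–Gordan (vector-coupling) coefficient.
triangle: 1!*2!*0!/4! = 2/24
(j±m)!: 1!*2!*1!*0!*1!*1! = 2
prefactor² = (2J+1)*Δ*N² = 1/2
  k=1: −1/(1!*0!*1!*0!*1!*0!) = -1
Σ = -1  ⇒  CG² = 1/2*(-1)² = 1/2
CG = −√(1/2) = -0.707107

Clebsch–Gordan coefficient, −√(1/2) ≈ -0.707107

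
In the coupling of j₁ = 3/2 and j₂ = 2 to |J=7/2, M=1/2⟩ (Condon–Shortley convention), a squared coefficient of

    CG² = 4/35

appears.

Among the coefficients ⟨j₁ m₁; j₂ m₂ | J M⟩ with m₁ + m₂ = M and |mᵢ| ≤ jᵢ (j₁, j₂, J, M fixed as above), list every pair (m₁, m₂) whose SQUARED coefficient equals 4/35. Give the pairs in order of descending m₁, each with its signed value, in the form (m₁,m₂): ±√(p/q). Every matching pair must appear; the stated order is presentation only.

Admissible pairs with m₁+m₂ = M = 1/2: (-3/2,2), (-1/2,1), (1/2,0), (3/2,-1)
  (m₁,m₂)=(3/2,-1): CG² = 4/35, CG = +√(4/35)   ← matches the target
  (m₁,m₂)=(1/2,0): CG² = 18/35, CG = +√(18/35)
  (m₁,m₂)=(-1/2,1): CG² = 12/35, CG = +√(12/35)
  (m₁,m₂)=(-3/2,2): CG² = 1/35, CG = +√(1/35)
Pairs with CG² = 4/35: (3/2,-1): +√(4/35)

(3/2,-1): +√(4/35)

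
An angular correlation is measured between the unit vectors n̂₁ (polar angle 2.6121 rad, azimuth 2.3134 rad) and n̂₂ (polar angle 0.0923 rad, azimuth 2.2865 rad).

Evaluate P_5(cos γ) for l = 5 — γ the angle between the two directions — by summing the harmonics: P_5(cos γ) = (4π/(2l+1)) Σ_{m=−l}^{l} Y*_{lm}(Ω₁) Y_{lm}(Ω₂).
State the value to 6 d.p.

Term-by-term m-sum for l=5 (normalisation 4π/11 = 1.142397):
  m=-5: Y*=+0.008252-0.012834i  Y=+0.000001+0.000003i  product +0.000000+0.000000i
  m=-4: Y*=+0.081243-0.014044i  Y=-0.000101-0.000029i  product -0.000009-0.000001i
  m=-3: Y*=+0.201337+0.155298i  Y=+0.001800-0.001170i  product +0.000544+0.000044i
  m=-2: Y*=+0.039385+0.459036i  Y=-0.003933+0.028032i  product -0.013023-0.000701i
  m=-1: Y*=-0.243225+0.264987i  Y=-0.150378-0.172949i  product +0.082405+0.002217i
  m=+0: Y*=+0.220678-0.000000i  Y=+0.876750+0.000000i  product +0.193479+0.000000i
  m=+1: Y*=+0.243225+0.264987i  Y=+0.150378-0.172949i  product +0.082405-0.002217i
  m=+2: Y*=+0.039385-0.459036i  Y=-0.003933-0.028032i  product -0.013023+0.000701i
  m=+3: Y*=-0.201337+0.155298i  Y=-0.001800-0.001170i  product +0.000544-0.000044i
  m=+4: Y*=+0.081243+0.014044i  Y=-0.000101+0.000029i  product -0.000009+0.000001i
  m=+5: Y*=-0.008252-0.012834i  Y=-0.000001+0.000003i  product +0.000000-0.000000i
Accumulated sum +0.333315-0.000000i; after 4π/(2l+1) scaling, +0.380778-0.000000i ⇒ P_5 = 0.380778

0.380778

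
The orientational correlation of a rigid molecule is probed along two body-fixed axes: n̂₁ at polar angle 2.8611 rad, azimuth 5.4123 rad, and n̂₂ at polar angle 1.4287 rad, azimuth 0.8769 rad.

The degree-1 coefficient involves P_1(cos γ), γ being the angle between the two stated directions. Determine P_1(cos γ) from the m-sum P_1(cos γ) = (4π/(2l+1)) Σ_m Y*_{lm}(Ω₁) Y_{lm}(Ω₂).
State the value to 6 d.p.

Expand P_1 via completeness: Σ_{m} conj(Y_{1,m}) at Ω₁ times Y_{1,m} at Ω₂ —
  term(m=-1) = -0.00576 - 0.03220j   from Y*(Ω₁)=0.06161 - 0.07316j, Y(Ω₂)=0.21873 - 0.26293j
  term(m=+0) = -0.03249 + 0.00000j   from Y*(Ω₁)=-0.46951 + 0.00000j, Y(Ω₂)=0.06920 + 0.00000j
  term(m=+1) = -0.00576 + 0.03220j   from Y*(Ω₁)=-0.06161 - 0.07316j, Y(Ω₂)=-0.21873 - 0.26293j
Accumulated sum -0.04401 + 0.00000j; after 4π/(2l+1) scaling, -0.18433 + 0.00000j ⇒ P_1 = -0.184333

-0.184333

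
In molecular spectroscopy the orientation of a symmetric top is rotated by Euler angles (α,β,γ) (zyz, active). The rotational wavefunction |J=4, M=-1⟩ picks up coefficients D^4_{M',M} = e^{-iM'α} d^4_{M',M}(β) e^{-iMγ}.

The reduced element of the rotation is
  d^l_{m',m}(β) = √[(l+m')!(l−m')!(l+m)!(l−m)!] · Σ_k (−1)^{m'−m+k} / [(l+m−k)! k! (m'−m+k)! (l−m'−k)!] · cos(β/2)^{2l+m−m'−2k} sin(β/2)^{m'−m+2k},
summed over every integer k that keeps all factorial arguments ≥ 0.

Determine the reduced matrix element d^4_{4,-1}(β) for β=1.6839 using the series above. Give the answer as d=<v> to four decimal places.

d^4_{4,-1}(β=1.6839) via the finite sum:
c=cos(1.683900/2)=0.666010, s=sin(1.683900/2)=0.745943; N=√[40320·1·6·120]=5387.986637
k∈{0} keeps every argument non-negative
  k=0: (−1)^5·5387.9866/(720)·0.6660^3·0.7459^5 = -0.510581
d^4_{4,-1}(1.6839) = -0.510581

d=-0.5106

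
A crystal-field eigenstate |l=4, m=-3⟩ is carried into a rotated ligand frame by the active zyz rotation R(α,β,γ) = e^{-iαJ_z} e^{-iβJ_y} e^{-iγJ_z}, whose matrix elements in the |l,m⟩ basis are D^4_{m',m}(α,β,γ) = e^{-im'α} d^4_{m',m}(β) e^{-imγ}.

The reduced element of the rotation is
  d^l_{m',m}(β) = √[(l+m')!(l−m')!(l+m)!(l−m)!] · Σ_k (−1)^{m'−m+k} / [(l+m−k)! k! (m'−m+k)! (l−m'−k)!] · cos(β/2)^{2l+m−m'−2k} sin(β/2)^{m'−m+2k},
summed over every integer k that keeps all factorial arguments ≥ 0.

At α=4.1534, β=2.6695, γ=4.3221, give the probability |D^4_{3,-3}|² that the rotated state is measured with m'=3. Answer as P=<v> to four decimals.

P=0.2258

First d^4_{3,-3}(β=2.6695), then the phase factors e^{-i(3)α} and e^{-i(-3)γ}:
c=cos(2.669500/2)=0.233860, s=sin(2.669500/2)=0.972270; N=√[5040·1·1·5040]=5040.000000
k: max(0,(-3)−(3))=0 … min(4+(-3),4−(3))=1
  k=0: (−1)^6·5040.0000/(720)·0.2339^2·0.9723^6 = +0.323395
  k=1: (−1)^7·5040.0000/(5040)·0.2339^0·0.9723^8 = -0.798538
d^4_{3,-3}(2.6695) = +0.323395 -0.798538 = -0.475143
|D^4_{3,-3}|² = |d^4_{3,-3}(β)|² = (-0.475143)² = 0.225761 (the z-rotation phases have unit modulus)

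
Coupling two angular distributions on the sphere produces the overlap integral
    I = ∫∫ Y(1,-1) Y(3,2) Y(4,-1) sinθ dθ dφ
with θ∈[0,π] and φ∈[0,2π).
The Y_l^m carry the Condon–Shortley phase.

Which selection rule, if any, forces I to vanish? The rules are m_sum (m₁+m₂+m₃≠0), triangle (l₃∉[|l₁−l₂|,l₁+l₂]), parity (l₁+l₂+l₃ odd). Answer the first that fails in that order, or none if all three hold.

none

azimuthal sum: -1 + 2 − 1 = 0  ✓
2 ≤ 4 ≤ 4 (triangle on l)  ✓
L = 1 + 3 + 4 = 8 (even)  ✓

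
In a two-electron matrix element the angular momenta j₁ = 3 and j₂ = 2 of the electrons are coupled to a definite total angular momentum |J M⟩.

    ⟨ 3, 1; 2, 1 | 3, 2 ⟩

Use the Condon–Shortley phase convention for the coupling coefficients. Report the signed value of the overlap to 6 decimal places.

-0.500000  (= −√(1/4))

√[7·2!4!2!/9! · 4!2!3!1!5!1!] = √(64)
  +(−1)^1/∏(1,1,1,2,3,0)! = -1/12  (running -1/12)
  +(−1)^2/∏(2,0,0,1,4,1)! = 1/48  (running -1/16)
⟨..|..⟩ = √(64)·(-1/16) = -0.500000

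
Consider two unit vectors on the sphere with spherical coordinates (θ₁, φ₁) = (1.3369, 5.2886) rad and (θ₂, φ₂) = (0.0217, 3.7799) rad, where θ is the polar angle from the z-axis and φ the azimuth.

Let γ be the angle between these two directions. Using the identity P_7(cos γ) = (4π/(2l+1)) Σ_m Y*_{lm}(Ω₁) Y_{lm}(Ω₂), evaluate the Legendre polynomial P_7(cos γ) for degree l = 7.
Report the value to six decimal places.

Term-by-term m-sum for l=7 (normalisation 4π/15 = 0.837758):
  term(m=-7) = -0.00000 - 0.00000j   from Y*(Ω₁)=0.32078 - 0.25882j, Y(Ω₂)=0.00000 - 0.00000j
  term(m=-6) = -0.00000 + 0.00000j   from Y*(Ω₁)=0.34928 + 0.11407j, Y(Ω₂)=-0.00000 + 0.00000j
  term(m=-5) = -0.00000 - 0.00000j   from Y*(Ω₁)=-0.02484 - 0.09317j, Y(Ω₂)=0.00000 - 0.00000j
  term(m=-4) = -0.00000 + 0.00000j   from Y*(Ω₁)=0.23483 - 0.26028j, Y(Ω₂)=-0.00000 - 0.00000j
  term(m=-3) = 0.00000 + 0.00000j   from Y*(Ω₁)=0.01335 + 0.00212j, Y(Ω₂)=0.00003 + 0.00009j
  term(m=-2) = -0.00114 + 0.00014j   from Y*(Ω₁)=-0.13249 - 0.29799j, Y(Ω₂)=0.00102 - 0.00338j
  term(m=-1) = 0.00030 + 0.00488j   from Y*(Ω₁)=0.03013 - 0.04637j, Y(Ω₂)=-0.07101 + 0.05268j
  term(m=+0) = -0.34375 + 0.00000j   from Y*(Ω₁)=-0.31672 + 0.00000j, Y(Ω₂)=1.08536 + 0.00000j
  term(m=+1) = 0.00030 - 0.00488j   from Y*(Ω₁)=-0.03013 - 0.04637j, Y(Ω₂)=0.07101 + 0.05268j
  term(m=+2) = -0.00114 - 0.00014j   from Y*(Ω₁)=-0.13249 + 0.29799j, Y(Ω₂)=0.00102 + 0.00338j
  term(m=+3) = 0.00000 - 0.00000j   from Y*(Ω₁)=-0.01335 + 0.00212j, Y(Ω₂)=-0.00003 + 0.00009j
  term(m=+4) = -0.00000 - 0.00000j   from Y*(Ω₁)=0.23483 + 0.26028j, Y(Ω₂)=-0.00000 + 0.00000j
  term(m=+5) = -0.00000 + 0.00000j   from Y*(Ω₁)=0.02484 - 0.09317j, Y(Ω₂)=-0.00000 - 0.00000j
  term(m=+6) = -0.00000 - 0.00000j   from Y*(Ω₁)=0.34928 - 0.11407j, Y(Ω₂)=-0.00000 - 0.00000j
  term(m=+7) = -0.00000 + 0.00000j   from Y*(Ω₁)=-0.32078 - 0.25882j, Y(Ω₂)=-0.00000 - 0.00000j
Accumulated sum -0.34543 - 0.00000j; after 4π/(2l+1) scaling, -0.28939 - 0.00000j ⇒ P_7 = -0.289387

-0.289387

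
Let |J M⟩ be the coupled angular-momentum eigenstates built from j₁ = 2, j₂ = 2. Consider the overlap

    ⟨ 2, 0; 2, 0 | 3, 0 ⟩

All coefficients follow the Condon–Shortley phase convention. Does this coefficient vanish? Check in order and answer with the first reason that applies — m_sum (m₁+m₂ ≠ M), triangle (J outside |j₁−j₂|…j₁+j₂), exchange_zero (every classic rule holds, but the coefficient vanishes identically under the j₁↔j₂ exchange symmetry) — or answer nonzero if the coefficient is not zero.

m-sum: m₁+m₂ = 0+0 = 0, M = 0  ✓
triangle: |j₁−j₂| = 0 ≤ J = 3 ≤ j₁+j₂ = 4  ✓
exchange: j₁=j₂ and m₁=m₂, and (−1)^(j₁+j₂−J) = (−1)^1 = −1 forces ⟨j₁m₁;j₂m₂|JM⟩ = −⟨j₂m₂;j₁m₁|JM⟩ = −⟨j₁m₁;j₂m₂|JM⟩ ⇒ the coefficient vanishes identically
Racah sum check: Σ_k collapses to 0 ⇒ CG = 0

exchange_zero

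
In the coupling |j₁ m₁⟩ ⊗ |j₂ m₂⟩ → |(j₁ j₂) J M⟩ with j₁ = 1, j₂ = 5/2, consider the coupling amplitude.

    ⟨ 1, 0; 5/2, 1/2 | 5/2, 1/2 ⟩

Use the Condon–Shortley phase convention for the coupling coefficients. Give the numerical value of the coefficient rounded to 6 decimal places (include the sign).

√[6·1!1!4!/7! · 1!1!3!2!3!2!] = √(144/35)
  +(−1)^0/∏(0,1,1,3,0,1)! = 1/6  (running 1/6)
  +(−1)^1/∏(1,0,0,2,1,2)! = -1/4  (running -1/12)
⟨..|..⟩ = √(144/35)·(-1/12) = -0.169031

-0.169031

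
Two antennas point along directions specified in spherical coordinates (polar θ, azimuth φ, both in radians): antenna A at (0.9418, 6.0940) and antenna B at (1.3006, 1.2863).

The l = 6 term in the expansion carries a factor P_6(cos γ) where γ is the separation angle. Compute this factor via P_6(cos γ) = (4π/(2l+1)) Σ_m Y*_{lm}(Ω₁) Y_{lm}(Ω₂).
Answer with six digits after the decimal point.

-0.015759

Addition theorem: P_6(cos γ) = (4π/13) Σ_m Y*_{lm}(Ω₁) Y_{lm}(Ω₂), m = −6…6:
  m=-6: (0.056994, -0.122431) × (0.052541, -0.383428) = (-0.043949, -0.028286)  (running Σ = (-0.043949, -0.028286))
  m=-5: (0.199115, -0.276056) × (0.367242, -0.054870) = (0.057976, -0.112305)  (running Σ = (0.014027, -0.140591))
  m=-4: (0.311370, -0.294017) × (-0.027918, -0.060425) = (-0.026459, -0.010606)  (running Σ = (-0.012432, -0.151197))
  m=-3: (0.137968, -0.087958) × (0.259913, -0.226726) = (0.015917, -0.054142)  (running Σ = (0.003486, -0.205339))
  m=-2: (-0.252658, 0.100438) × (0.029287, 0.018731) = (-0.009281, -0.001791)  (running Σ = (-0.005795, -0.207130))
  m=-1: (-0.275335, 0.052720) × (0.090129, -0.308208) = (-0.008567, 0.089612)  (running Σ = (-0.014362, -0.117518))
  m=0: (0.202391, -0.000000) × (0.061374, 0.000000) = (0.012422, 0.000000)  (running Σ = (-0.001941, -0.117518))
  m=1: (0.275335, 0.052720) × (-0.090129, -0.308208) = (-0.008567, -0.089612)  (running Σ = (-0.010508, -0.207130))
  m=2: (-0.252658, -0.100438) × (0.029287, -0.018731) = (-0.009281, 0.001791)  (running Σ = (-0.019789, -0.205339))
  m=3: (-0.137968, -0.087958) × (-0.259913, -0.226726) = (0.015917, 0.054142)  (running Σ = (-0.003871, -0.151197))
  m=4: (0.311370, 0.294017) × (-0.027918, 0.060425) = (-0.026459, 0.010606)  (running Σ = (-0.030330, -0.140591))
  m=5: (-0.199115, -0.276056) × (-0.367242, -0.054870) = (0.057976, 0.112305)  (running Σ = (0.027646, -0.028286))
  m=6: (0.056994, 0.122431) × (0.052541, 0.383428) = (-0.043949, 0.028286)  (running Σ = (-0.016303, -0.000000))
Total Σ_m = (-0.016303, -0.000000). Multiply by 0.966644: (-0.015759, -0.000000). P_6(cos γ) = -0.015759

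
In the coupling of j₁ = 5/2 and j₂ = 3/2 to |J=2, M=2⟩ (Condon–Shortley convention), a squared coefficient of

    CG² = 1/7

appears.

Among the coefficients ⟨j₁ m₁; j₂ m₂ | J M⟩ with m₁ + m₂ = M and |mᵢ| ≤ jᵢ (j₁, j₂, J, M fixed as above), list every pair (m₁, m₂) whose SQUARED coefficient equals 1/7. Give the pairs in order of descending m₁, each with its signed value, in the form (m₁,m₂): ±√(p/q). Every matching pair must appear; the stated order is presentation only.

Admissible pairs with m₁+m₂ = M = 2: (1/2,3/2), (3/2,1/2), (5/2,-1/2)
  (m₁,m₂)=(5/2,-1/2): CG² = 10/21, CG = +√(10/21)
  (m₁,m₂)=(3/2,1/2): CG² = 8/21, CG = −√(8/21)
  (m₁,m₂)=(1/2,3/2): CG² = 1/7, CG = +√(1/7)   ← matches the target
Pairs with CG² = 1/7: (1/2,3/2): +√(1/7)

(1/2,3/2): +√(1/7)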